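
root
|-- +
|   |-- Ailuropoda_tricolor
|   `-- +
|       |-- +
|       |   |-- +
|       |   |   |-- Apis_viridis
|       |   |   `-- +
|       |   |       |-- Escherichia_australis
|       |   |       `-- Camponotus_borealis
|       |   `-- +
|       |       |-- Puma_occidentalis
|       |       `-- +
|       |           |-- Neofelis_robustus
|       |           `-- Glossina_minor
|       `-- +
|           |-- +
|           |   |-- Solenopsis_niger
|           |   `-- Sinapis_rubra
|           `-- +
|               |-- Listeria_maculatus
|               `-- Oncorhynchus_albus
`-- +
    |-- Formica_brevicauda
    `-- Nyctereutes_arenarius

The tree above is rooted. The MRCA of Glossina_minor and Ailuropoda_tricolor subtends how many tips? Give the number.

11

The MRCA of Glossina_minor and Ailuropoda_tricolor is the node subtending (Ailuropoda_tricolor,(((Apis_viridis,(Escherichia_australis,Camponotus_borealis)),(Puma_occidentalis,(Neofelis_robustus,Glossina_minor))),((Solenopsis_niger,Sinapis_rubra),(Listeria_maculatus,Oncorhynchus_albus)))).
That clade contains 11 terminal taxa: Ailuropoda_tricolor, Apis_viridis, Camponotus_borealis, Escherichia_australis, Glossina_minor, Listeria_maculatus, Neofelis_robustus, Oncorhynchus_albus, Puma_occidentalis, Sinapis_rubra, Solenopsis_niger.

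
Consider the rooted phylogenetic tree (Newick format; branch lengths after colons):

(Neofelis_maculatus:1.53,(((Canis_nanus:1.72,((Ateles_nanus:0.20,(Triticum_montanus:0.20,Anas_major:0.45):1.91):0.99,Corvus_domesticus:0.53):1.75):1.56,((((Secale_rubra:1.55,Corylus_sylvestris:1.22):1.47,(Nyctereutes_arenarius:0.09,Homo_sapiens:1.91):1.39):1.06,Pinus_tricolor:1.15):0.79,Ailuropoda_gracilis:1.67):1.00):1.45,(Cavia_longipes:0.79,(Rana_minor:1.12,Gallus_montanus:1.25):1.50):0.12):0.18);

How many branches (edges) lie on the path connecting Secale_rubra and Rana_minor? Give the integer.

The MRCA of Secale_rubra and Rana_minor is the node subtending (((Canis_nanus,((Ateles_nanus,(Triticum_montanus,Anas_major)),Corvus_domesticus)),((((Secale_rubra,Corylus_sylvestris),(Nyctereutes_arenarius,Homo_sapiens)),Pinus_tricolor),Ailuropoda_gracilis)),(Cavia_longipes,(Rana_minor,Gallus_montanus))).
From Secale_rubra up to that node: 6 branches. From Rana_minor up to the same node: 3 branches. Total: 6 + 3 = 9.

9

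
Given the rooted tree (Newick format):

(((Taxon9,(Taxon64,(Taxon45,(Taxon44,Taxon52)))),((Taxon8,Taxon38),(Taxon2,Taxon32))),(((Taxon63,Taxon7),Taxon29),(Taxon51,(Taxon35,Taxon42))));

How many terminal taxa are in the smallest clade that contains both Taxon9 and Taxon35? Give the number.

15

The MRCA of Taxon9 and Taxon35 is the root, so the clade is the entire tree.
That clade contains 15 terminal taxa: Taxon2, Taxon29, Taxon32, Taxon35, Taxon38, Taxon42, Taxon44, Taxon45, Taxon51, Taxon52, Taxon63, Taxon64, Taxon7, Taxon8, Taxon9.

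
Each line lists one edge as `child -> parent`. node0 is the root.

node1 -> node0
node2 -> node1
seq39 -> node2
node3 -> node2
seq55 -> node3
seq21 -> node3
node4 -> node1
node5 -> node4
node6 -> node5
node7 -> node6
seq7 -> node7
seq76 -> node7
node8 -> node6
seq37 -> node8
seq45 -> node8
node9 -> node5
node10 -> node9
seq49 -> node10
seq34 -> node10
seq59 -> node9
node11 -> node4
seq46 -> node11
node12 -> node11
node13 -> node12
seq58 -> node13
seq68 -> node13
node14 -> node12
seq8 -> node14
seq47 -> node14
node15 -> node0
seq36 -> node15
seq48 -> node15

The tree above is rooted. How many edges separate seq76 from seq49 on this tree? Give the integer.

6

The MRCA of seq76 and seq49 is the node subtending (((seq7,seq76),(seq37,seq45)),((seq49,seq34),seq59)).
From seq76 up to that node: 3 branches. From seq49 up to the same node: 3 branches. Total: 3 + 3 = 6.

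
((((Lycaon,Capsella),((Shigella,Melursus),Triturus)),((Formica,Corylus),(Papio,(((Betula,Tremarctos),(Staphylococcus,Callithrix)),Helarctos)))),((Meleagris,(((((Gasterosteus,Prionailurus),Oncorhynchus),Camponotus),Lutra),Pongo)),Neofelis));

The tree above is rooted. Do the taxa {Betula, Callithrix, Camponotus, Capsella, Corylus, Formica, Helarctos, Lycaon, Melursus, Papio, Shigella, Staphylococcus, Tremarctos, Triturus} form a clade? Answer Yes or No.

No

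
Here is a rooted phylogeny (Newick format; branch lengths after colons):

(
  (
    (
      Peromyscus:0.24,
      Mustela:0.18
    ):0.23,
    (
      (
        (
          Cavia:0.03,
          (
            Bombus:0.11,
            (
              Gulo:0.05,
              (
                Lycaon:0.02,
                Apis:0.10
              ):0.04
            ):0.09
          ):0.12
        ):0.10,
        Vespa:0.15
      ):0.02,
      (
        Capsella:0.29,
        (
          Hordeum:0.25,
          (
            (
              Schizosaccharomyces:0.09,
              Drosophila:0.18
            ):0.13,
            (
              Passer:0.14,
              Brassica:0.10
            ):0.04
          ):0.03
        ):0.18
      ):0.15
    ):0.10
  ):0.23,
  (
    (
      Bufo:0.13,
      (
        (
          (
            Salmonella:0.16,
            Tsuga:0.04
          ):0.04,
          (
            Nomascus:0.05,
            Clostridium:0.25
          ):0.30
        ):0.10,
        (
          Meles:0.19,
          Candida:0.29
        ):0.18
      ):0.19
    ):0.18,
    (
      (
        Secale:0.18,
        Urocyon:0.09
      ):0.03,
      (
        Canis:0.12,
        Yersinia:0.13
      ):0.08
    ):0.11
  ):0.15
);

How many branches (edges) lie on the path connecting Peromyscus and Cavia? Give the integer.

The MRCA of Peromyscus and Cavia is the node subtending ((Peromyscus,Mustela),(((Cavia,(Bombus,(Gulo,(Lycaon,Apis)))),Vespa),(Capsella,(Hordeum,((Schizosaccharomyces,Drosophila),(Passer,Brassica)))))).
From Peromyscus up to that node: 2 branches. From Cavia up to the same node: 4 branches. Total: 2 + 4 = 6.

6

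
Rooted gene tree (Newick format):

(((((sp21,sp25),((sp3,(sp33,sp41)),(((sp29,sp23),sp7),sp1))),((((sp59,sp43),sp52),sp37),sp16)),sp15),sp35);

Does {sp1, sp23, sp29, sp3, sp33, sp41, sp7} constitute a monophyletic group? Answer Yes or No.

Yes

The most recent common ancestor of these taxa subtends ((sp3,(sp33,sp41)),(((sp29,sp23),sp7),sp1)).
That clade has exactly 7 tips — every listed taxon and nothing else — so the group is monophyletic.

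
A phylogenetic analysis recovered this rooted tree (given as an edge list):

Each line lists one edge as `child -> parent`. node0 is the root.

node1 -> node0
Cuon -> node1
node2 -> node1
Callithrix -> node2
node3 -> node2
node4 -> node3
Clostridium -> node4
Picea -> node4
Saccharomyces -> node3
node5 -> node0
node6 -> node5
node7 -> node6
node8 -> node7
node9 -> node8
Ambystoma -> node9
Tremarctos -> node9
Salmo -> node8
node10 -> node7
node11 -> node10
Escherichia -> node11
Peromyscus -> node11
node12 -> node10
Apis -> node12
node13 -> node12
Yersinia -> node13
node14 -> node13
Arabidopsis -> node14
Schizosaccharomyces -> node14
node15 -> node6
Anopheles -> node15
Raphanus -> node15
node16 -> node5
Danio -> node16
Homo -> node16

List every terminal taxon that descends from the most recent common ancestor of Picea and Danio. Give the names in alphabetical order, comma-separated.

Ambystoma, Anopheles, Apis, Arabidopsis, Callithrix, Clostridium, Cuon, Danio, Escherichia, Homo, Peromyscus, Picea, Raphanus, Saccharomyces, Salmo, Schizosaccharomyces, Tremarctos, Yersinia

Tracing Picea: it sits inside (Clostridium,Picea).
Tracing Danio: it sits inside (Danio,Homo).
The smallest clade enclosing both is the whole tree (their MRCA is the root), so the answer is all 18 tips in alphabetical order.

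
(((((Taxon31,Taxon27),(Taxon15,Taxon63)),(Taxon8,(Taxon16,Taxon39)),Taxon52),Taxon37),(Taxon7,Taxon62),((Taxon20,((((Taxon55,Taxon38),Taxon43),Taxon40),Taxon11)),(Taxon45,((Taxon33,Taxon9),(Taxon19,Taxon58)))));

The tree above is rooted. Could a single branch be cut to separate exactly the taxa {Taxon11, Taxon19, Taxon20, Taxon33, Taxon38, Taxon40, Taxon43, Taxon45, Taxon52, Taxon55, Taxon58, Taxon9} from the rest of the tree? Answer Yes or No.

The MRCA of the listed taxa is the root, so the smallest clade containing them is the whole tree.
That clade also contains Taxon15, Taxon16, Taxon27, Taxon31, Taxon37, Taxon39, Taxon62, Taxon63, Taxon7, Taxon8, which are not in the proposed group, so the group is not monophyletic.

No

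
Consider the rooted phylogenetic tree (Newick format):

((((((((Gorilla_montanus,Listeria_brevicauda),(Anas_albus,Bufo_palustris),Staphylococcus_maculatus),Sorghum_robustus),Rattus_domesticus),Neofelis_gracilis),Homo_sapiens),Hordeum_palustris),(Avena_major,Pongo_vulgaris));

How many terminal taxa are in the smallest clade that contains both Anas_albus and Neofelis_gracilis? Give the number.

8

The MRCA of Anas_albus and Neofelis_gracilis is the node subtending (((((Gorilla_montanus,Listeria_brevicauda),(Anas_albus,Bufo_palustris),Staphylococcus_maculatus),Sorghum_robustus),Rattus_domesticus),Neofelis_gracilis).
That clade contains 8 terminal taxa: Anas_albus, Bufo_palustris, Gorilla_montanus, Listeria_brevicauda, Neofelis_gracilis, Rattus_domesticus, Sorghum_robustus, Staphylococcus_maculatus.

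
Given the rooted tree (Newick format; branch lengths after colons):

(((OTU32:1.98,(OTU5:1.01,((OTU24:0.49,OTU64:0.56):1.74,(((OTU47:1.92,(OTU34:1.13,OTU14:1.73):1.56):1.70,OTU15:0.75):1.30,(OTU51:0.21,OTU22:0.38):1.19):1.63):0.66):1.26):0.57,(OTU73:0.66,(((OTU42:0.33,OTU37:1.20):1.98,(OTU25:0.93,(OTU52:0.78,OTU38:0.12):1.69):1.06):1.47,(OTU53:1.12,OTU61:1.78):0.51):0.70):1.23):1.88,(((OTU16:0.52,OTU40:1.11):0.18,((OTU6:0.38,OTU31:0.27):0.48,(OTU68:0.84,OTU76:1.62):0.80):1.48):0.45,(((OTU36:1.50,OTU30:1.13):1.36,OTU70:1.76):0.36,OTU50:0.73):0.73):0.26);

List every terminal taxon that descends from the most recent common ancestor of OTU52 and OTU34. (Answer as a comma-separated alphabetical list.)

Tracing OTU52: it sits inside (OTU52,OTU38).
Tracing OTU34: it sits inside (OTU34,OTU14).
The smallest clade enclosing both is ((OTU32,(OTU5,((OTU24,OTU64),(((OTU47,(OTU34,OTU14)),OTU15),(OTU51,OTU22))))),(OTU73,(((OTU42,OTU37),(OTU25,(OTU52,OTU38))),(OTU53,OTU61)))); the answer is its 18 terminal taxa in alphabetical order.

OTU14, OTU15, OTU22, OTU24, OTU25, OTU32, OTU34, OTU37, OTU38, OTU42, OTU47, OTU5, OTU51, OTU52, OTU53, OTU61, OTU64, OTU73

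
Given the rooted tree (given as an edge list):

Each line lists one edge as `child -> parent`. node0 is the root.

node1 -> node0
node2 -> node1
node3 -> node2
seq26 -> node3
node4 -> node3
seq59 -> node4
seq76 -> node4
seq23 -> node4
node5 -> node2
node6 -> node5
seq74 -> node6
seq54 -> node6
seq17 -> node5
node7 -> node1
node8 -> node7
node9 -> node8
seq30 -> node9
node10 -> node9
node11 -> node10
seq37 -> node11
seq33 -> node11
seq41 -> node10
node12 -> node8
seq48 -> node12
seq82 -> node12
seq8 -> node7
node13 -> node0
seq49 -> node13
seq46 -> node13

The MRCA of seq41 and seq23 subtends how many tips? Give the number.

The MRCA of seq41 and seq23 is the node subtending (((seq26,(seq59,seq76,seq23)),((seq74,seq54),seq17)),(((seq30,((seq37,seq33),seq41)),(seq48,seq82)),seq8)).
That clade contains 14 terminal taxa: seq17, seq23, seq26, seq30, seq33, seq37, seq41, seq48, seq54, seq59, seq74, seq76, seq8, seq82.

14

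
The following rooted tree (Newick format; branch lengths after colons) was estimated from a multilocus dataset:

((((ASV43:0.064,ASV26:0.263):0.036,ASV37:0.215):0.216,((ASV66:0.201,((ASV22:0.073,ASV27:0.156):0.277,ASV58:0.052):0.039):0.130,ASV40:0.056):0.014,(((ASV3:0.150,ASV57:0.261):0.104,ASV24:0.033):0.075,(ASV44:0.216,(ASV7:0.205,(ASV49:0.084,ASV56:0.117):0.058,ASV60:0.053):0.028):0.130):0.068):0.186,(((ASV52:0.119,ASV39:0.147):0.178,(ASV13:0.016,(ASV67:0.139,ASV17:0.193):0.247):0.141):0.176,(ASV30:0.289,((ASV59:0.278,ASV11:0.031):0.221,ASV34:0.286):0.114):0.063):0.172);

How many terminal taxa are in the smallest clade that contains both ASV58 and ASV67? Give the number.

25

The MRCA of ASV58 and ASV67 is the root, so the clade is the entire tree.
That clade contains 25 terminal taxa: ASV11, ASV13, ASV17, ASV22, ASV24, ASV26, ASV27, ASV3, ASV30, ASV34, ASV37, ASV39, ASV40, ASV43, ASV44, ASV49, ASV52, ASV56, ASV57, ASV58, ASV59, ASV60, ASV66, ASV67, ASV7.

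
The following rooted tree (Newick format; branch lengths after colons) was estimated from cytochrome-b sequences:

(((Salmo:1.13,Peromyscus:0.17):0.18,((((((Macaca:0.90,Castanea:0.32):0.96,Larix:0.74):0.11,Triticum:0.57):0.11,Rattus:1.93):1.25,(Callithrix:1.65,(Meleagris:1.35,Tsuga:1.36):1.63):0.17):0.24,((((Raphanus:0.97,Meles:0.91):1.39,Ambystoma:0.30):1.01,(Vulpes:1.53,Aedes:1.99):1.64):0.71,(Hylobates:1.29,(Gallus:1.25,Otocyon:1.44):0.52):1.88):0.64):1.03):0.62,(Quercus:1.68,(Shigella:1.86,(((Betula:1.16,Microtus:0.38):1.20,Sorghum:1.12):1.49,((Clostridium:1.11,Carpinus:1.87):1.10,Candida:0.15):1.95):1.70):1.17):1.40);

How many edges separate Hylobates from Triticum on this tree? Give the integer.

7

The MRCA of Hylobates and Triticum is the node subtending ((((((Macaca,Castanea),Larix),Triticum),Rattus),(Callithrix,(Meleagris,Tsuga))),((((Raphanus,Meles),Ambystoma),(Vulpes,Aedes)),(Hylobates,(Gallus,Otocyon)))).
From Hylobates up to that node: 3 branches. From Triticum up to the same node: 4 branches. Total: 3 + 4 = 7.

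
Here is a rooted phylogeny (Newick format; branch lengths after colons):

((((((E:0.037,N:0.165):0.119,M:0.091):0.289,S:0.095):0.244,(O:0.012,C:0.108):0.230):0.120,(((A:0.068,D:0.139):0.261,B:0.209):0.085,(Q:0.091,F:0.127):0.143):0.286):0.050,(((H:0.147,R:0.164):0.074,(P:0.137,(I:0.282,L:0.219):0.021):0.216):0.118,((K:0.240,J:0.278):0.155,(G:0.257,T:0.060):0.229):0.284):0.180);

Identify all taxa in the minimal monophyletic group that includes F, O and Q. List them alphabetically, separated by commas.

A, B, C, D, E, F, M, N, O, Q, S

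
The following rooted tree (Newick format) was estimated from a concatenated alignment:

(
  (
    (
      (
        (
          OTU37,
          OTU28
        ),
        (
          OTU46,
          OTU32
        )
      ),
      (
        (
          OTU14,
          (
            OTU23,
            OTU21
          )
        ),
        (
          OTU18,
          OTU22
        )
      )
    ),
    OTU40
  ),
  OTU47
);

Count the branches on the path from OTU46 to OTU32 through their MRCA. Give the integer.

2

The MRCA of OTU46 and OTU32 is the node subtending (OTU46,OTU32).
From OTU46 up to that node: 1 branch. From OTU32 up to the same node: 1 branch. Total: 1 + 1 = 2.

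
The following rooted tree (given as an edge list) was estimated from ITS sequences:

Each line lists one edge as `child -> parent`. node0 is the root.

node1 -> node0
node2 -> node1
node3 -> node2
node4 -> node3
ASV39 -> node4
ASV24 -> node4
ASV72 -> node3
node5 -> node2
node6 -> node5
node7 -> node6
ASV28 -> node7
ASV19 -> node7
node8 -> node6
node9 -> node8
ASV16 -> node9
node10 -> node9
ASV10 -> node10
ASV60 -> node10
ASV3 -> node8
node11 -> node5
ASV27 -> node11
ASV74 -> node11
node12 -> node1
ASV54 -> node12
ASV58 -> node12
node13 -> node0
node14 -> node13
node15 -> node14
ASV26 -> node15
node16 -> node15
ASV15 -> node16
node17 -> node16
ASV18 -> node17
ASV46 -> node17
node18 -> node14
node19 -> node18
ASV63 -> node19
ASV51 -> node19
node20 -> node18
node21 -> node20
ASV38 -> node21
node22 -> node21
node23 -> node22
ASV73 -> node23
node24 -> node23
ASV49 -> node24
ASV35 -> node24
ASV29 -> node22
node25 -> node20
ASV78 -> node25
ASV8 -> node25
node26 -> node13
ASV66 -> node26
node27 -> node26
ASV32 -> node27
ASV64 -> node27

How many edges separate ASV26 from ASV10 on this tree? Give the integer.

12

The MRCA of ASV26 and ASV10 is the root of the tree.
From ASV26 up to that node: 4 branches. From ASV10 up to the same node: 8 branches. Total: 4 + 8 = 12.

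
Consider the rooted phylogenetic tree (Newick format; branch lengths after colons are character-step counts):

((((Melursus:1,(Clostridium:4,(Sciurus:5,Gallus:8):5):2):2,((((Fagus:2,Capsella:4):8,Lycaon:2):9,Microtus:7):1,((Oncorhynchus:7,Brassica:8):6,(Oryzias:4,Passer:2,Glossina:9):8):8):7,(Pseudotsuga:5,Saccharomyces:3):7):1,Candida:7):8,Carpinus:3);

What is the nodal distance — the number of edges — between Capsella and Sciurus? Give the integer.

The MRCA of Capsella and Sciurus is the node subtending ((Melursus,(Clostridium,(Sciurus,Gallus))),((((Fagus,Capsella),Lycaon),Microtus),((Oncorhynchus,Brassica),(Oryzias,Passer,Glossina))),(Pseudotsuga,Saccharomyces)).
From Capsella up to that node: 5 branches. From Sciurus up to the same node: 4 branches. Total: 5 + 4 = 9.

9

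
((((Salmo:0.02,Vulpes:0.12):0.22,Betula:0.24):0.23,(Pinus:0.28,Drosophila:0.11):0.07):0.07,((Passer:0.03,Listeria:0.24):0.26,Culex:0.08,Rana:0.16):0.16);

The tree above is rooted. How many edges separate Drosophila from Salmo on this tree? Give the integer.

The MRCA of Drosophila and Salmo is the node subtending (((Salmo,Vulpes),Betula),(Pinus,Drosophila)).
From Drosophila up to that node: 2 branches. From Salmo up to the same node: 3 branches. Total: 2 + 3 = 5.

5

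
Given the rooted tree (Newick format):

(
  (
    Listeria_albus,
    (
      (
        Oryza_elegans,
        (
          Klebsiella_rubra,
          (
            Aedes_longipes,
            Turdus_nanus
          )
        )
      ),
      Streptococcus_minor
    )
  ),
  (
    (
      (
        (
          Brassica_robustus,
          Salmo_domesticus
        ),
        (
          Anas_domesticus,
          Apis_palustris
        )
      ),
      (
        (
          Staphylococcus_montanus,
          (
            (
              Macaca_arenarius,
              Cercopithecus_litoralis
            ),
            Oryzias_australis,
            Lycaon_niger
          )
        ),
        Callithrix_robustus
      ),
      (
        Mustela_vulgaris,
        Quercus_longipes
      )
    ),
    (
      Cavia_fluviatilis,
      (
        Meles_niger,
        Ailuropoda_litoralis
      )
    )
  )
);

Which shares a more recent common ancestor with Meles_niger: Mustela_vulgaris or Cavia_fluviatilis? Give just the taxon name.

The MRCA of Meles_niger and Cavia_fluviatilis subtends (Cavia_fluviatilis,(Meles_niger,Ailuropoda_litoralis)) (3 taxa).
The MRCA of Meles_niger and Mustela_vulgaris subtends ((((Brassica_robustus,Salmo_domesticus),(Anas_domesticus,Apis_palustris)),((Staphylococcus_montanus,((Macaca_arenarius,Cercopithecus_litoralis),Oryzias_australis,Lycaon_niger)),Callithrix_robustus),(Mustela_vulgaris,Quercus_longipes)),(Cavia_fluviatilis,(Meles_niger,Ailuropoda_litoralis))) (15 taxa).
The first is nested inside the second, so Meles_niger shares a more recent common ancestor with Cavia_fluviatilis.

Cavia_fluviatilis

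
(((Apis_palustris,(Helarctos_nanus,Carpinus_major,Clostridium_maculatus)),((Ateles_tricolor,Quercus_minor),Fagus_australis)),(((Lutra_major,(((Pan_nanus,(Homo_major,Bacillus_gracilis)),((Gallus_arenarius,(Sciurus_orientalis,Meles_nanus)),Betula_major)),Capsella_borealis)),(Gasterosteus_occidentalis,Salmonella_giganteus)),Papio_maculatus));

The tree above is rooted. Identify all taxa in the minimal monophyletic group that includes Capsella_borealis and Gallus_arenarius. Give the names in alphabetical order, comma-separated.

Bacillus_gracilis, Betula_major, Capsella_borealis, Gallus_arenarius, Homo_major, Meles_nanus, Pan_nanus, Sciurus_orientalis

Tracing Capsella_borealis: it sits inside (((Pan_nanus,(Homo_major,Bacillus_gracilis)),((Gallus_arenarius,(Sciurus_orientalis,Meles_nanus)),Betula_major)),Capsella_borealis).
Tracing Gallus_arenarius: it sits inside (Gallus_arenarius,(Sciurus_orientalis,Meles_nanus)).
The smallest clade enclosing both is (((Pan_nanus,(Homo_major,Bacillus_gracilis)),((Gallus_arenarius,(Sciurus_orientalis,Meles_nanus)),Betula_major)),Capsella_borealis); the answer is its 8 terminal taxa in alphabetical order.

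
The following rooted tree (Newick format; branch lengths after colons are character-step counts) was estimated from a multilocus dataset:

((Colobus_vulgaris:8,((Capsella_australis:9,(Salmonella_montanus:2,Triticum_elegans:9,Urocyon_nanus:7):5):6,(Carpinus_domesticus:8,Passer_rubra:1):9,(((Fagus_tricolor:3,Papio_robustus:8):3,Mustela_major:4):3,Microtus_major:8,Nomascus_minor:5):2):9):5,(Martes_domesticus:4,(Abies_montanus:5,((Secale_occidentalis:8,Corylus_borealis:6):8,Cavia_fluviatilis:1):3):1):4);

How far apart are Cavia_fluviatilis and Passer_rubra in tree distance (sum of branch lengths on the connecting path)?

33

The path runs Cavia_fluviatilis → … → MRCA → … → Passer_rubra; the MRCA is the root of the tree.
Branch lengths along that path: 1 + 3 + 1 + 4 + 5 + 9 + 9 + 1 = 33.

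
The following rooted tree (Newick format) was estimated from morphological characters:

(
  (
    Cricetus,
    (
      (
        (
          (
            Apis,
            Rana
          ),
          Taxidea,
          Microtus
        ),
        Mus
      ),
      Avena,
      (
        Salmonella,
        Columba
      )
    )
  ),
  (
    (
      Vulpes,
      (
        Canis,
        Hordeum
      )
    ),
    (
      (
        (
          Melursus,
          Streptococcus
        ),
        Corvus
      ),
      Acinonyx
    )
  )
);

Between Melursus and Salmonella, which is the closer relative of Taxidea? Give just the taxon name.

The MRCA of Taxidea and Salmonella subtends ((((Apis,Rana),Taxidea,Microtus),Mus),Avena,(Salmonella,Columba)) (8 taxa).
The MRCA of Taxidea and Melursus is the root, subtending the entire tree (16 taxa).
The first is nested inside the second, so Taxidea shares a more recent common ancestor with Salmonella.

Salmonella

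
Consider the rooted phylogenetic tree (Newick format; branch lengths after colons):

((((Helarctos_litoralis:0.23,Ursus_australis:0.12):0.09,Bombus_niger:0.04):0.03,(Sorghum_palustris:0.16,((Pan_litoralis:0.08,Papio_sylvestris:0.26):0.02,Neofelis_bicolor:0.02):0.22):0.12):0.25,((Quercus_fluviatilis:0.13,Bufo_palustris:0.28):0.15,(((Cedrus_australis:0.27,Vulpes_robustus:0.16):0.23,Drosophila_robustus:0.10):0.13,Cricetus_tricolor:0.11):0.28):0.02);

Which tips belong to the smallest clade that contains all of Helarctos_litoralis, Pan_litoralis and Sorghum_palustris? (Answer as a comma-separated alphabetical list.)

Bombus_niger, Helarctos_litoralis, Neofelis_bicolor, Pan_litoralis, Papio_sylvestris, Sorghum_palustris, Ursus_australis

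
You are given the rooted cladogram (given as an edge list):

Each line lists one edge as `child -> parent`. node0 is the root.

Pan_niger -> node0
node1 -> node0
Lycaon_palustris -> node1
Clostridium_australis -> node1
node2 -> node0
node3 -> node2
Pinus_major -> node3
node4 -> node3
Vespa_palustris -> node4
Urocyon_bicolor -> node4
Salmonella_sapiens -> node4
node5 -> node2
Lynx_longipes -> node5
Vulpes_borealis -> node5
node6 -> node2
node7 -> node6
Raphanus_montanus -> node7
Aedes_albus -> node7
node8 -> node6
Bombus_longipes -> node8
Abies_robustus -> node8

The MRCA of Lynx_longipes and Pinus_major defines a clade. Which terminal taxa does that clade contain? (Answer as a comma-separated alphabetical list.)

Abies_robustus, Aedes_albus, Bombus_longipes, Lynx_longipes, Pinus_major, Raphanus_montanus, Salmonella_sapiens, Urocyon_bicolor, Vespa_palustris, Vulpes_borealis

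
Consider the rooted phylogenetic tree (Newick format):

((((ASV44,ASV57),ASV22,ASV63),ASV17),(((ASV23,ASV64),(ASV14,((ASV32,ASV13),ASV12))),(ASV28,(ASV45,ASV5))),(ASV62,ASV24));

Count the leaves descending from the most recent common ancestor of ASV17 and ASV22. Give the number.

5

The MRCA of ASV17 and ASV22 is the node subtending (((ASV44,ASV57),ASV22,ASV63),ASV17).
That clade contains 5 terminal taxa: ASV17, ASV22, ASV44, ASV57, ASV63.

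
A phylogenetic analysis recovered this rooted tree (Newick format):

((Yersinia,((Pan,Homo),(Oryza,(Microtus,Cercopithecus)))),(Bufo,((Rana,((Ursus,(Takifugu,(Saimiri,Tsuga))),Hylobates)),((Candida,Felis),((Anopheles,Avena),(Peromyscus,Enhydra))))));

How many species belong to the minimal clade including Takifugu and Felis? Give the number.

12

The MRCA of Takifugu and Felis is the node subtending ((Rana,((Ursus,(Takifugu,(Saimiri,Tsuga))),Hylobates)),((Candida,Felis),((Anopheles,Avena),(Peromyscus,Enhydra)))).
That clade contains 12 terminal taxa: Anopheles, Avena, Candida, Enhydra, Felis, Hylobates, Peromyscus, Rana, Saimiri, Takifugu, Tsuga, Ursus.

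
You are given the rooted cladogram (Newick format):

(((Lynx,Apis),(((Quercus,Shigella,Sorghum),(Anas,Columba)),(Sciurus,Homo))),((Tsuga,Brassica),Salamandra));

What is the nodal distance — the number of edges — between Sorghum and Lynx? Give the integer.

6

The MRCA of Sorghum and Lynx is the node subtending ((Lynx,Apis),(((Quercus,Shigella,Sorghum),(Anas,Columba)),(Sciurus,Homo))).
From Sorghum up to that node: 4 branches. From Lynx up to the same node: 2 branches. Total: 4 + 2 = 6.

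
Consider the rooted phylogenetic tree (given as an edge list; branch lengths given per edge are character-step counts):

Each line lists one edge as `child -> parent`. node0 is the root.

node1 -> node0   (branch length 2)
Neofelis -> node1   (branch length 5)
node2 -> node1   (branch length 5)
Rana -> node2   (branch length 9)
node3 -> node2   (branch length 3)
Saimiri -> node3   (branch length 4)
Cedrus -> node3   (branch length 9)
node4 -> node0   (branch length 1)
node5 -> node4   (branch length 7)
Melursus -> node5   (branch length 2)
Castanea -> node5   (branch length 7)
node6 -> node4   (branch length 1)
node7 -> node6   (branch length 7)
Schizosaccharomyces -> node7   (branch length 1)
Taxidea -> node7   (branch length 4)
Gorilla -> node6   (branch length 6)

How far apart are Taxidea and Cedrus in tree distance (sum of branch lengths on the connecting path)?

32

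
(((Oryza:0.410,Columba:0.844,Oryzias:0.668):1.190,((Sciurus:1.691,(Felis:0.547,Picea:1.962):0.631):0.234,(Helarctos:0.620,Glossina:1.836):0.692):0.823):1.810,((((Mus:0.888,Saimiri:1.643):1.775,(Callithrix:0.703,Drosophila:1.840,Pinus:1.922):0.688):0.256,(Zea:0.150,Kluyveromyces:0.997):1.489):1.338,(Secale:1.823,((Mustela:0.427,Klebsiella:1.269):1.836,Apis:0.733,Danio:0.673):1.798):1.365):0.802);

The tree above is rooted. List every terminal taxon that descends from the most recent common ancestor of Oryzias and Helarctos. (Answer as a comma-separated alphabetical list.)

Columba, Felis, Glossina, Helarctos, Oryza, Oryzias, Picea, Sciurus

Tracing Oryzias: it sits inside (Oryza,Columba,Oryzias).
Tracing Helarctos: it sits inside (Helarctos,Glossina).
The smallest clade enclosing both is ((Oryza,Columba,Oryzias),((Sciurus,(Felis,Picea)),(Helarctos,Glossina))); the answer is its 8 terminal taxa in alphabetical order.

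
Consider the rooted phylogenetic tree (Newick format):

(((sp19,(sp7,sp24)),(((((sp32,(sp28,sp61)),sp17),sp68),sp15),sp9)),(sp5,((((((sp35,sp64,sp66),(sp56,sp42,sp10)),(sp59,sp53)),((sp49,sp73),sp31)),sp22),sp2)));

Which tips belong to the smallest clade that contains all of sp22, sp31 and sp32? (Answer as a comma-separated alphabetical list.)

Tracing sp22: it sits inside (((((sp35,sp64,sp66),(sp56,sp42,sp10)),(sp59,sp53)),((sp49,sp73),sp31)),sp22).
Tracing sp31: it sits inside ((sp49,sp73),sp31).
Tracing sp32: it sits inside (sp32,(sp28,sp61)).
The smallest clade enclosing all 3 is the whole tree (their MRCA is the root), so the answer is all 24 tips in alphabetical order.

sp10, sp15, sp17, sp19, sp2, sp22, sp24, sp28, sp31, sp32, sp35, sp42, sp49, sp5, sp53, sp56, sp59, sp61, sp64, sp66, sp68, sp7, sp73, sp9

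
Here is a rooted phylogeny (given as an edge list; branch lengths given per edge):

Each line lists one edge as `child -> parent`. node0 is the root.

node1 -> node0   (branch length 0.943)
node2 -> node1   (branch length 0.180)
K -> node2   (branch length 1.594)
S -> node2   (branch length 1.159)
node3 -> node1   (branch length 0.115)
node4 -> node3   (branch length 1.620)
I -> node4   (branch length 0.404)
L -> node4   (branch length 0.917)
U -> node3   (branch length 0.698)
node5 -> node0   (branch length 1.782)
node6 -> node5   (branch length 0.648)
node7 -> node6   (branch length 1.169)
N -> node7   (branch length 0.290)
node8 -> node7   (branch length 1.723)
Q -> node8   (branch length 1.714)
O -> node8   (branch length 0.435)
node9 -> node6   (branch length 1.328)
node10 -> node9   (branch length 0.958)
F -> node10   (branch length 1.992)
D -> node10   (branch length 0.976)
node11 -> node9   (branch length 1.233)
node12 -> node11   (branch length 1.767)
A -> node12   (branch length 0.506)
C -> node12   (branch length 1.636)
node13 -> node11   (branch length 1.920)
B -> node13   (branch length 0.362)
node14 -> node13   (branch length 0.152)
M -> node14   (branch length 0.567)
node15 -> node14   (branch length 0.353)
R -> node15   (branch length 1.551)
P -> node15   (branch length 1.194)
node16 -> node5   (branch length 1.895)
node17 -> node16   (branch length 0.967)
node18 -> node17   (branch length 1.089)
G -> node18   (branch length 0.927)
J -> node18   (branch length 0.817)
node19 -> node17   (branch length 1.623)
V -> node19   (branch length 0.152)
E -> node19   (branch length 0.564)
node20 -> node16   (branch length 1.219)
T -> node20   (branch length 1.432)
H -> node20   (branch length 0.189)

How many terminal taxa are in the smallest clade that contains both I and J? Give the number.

22

The MRCA of I and J is the root, so the clade is the entire tree.
That clade contains 22 terminal taxa: A, B, C, D, E, F, G, H, I, J, K, L, M, N, O, P, Q, R, S, T, U, V.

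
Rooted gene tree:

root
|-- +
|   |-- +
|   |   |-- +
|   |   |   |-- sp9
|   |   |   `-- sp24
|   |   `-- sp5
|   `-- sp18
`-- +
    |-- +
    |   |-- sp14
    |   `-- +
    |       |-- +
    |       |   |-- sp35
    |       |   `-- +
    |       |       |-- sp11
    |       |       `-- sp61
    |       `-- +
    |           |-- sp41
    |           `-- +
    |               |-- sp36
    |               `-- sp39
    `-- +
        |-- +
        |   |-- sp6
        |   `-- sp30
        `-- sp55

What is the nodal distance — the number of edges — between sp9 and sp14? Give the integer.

7

The MRCA of sp9 and sp14 is the root of the tree.
From sp9 up to that node: 4 branches. From sp14 up to the same node: 3 branches. Total: 4 + 3 = 7.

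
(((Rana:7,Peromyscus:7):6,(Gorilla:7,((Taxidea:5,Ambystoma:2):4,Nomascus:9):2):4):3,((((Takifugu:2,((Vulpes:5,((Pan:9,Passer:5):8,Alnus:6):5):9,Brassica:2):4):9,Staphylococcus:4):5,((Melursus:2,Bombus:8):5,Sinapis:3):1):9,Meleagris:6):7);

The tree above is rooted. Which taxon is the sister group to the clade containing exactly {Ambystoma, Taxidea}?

Nomascus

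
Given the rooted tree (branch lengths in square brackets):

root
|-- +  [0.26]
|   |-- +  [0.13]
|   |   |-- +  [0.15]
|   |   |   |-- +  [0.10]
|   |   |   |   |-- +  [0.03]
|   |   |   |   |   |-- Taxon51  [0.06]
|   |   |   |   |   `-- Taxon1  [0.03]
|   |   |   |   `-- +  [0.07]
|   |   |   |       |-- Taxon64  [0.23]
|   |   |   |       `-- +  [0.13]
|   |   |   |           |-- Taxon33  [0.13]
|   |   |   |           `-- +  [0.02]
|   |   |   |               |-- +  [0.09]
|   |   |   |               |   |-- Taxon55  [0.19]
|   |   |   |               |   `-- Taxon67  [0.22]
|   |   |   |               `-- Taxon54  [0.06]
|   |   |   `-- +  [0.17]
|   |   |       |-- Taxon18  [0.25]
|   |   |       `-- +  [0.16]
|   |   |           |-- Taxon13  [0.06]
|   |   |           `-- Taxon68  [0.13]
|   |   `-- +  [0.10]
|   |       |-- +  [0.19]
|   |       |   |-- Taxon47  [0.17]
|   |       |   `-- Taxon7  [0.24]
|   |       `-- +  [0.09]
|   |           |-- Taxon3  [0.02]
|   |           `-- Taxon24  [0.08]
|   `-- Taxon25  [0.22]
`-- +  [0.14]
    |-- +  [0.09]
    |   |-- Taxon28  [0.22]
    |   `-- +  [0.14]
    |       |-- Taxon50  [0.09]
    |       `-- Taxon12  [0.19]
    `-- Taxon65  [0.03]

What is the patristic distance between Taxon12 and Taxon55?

1.70

The path runs Taxon12 → … → MRCA → … → Taxon55; the MRCA is the root of the tree.
Branch lengths along that path: 0.19 + 0.14 + 0.09 + 0.14 + 0.26 + 0.13 + 0.15 + 0.10 + 0.07 + 0.13 + 0.02 + 0.09 + 0.19 = 1.70.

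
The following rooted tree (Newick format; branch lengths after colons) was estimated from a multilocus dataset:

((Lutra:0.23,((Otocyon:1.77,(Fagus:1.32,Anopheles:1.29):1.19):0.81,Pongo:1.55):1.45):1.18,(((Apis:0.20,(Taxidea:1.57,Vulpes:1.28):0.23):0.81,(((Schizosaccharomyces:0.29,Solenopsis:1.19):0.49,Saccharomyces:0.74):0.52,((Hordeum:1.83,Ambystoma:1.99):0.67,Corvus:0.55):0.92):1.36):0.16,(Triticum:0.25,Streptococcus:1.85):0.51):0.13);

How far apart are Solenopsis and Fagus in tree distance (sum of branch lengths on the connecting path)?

The path runs Solenopsis → … → MRCA → … → Fagus; the MRCA is the root of the tree.
Branch lengths along that path: 1.19 + 0.49 + 0.52 + 1.36 + 0.16 + 0.13 + 1.18 + 1.45 + 0.81 + 1.19 + 1.32 = 9.80.

9.80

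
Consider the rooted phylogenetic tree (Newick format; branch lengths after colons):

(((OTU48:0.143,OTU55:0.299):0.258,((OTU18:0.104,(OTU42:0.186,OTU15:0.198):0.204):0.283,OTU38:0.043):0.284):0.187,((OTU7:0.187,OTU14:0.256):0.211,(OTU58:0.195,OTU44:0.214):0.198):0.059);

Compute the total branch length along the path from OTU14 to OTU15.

1.682

The path runs OTU14 → … → MRCA → … → OTU15; the MRCA is the root of the tree.
Branch lengths along that path: 0.256 + 0.211 + 0.059 + 0.187 + 0.284 + 0.283 + 0.204 + 0.198 = 1.682.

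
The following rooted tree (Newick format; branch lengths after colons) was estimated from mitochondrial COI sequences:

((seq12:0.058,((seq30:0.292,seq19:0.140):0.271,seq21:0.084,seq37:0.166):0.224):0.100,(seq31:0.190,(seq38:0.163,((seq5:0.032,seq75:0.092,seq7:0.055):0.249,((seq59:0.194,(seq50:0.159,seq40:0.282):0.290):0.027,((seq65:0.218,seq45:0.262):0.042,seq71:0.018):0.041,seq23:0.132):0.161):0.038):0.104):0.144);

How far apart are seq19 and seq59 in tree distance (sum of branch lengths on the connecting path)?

The path runs seq19 → … → MRCA → … → seq59; the MRCA is the root of the tree.
Branch lengths along that path: 0.140 + 0.271 + 0.224 + 0.100 + 0.144 + 0.104 + 0.038 + 0.161 + 0.027 + 0.194 = 1.403.

1.403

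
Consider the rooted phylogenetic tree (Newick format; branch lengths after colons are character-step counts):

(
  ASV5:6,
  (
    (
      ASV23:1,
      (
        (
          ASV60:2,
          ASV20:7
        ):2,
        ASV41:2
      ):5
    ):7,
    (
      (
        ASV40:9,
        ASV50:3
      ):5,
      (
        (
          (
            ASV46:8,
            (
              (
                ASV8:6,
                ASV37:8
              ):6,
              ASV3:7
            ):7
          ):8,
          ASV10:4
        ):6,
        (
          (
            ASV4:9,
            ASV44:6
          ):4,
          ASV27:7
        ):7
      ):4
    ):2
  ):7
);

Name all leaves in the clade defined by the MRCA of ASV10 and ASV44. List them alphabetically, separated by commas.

Tracing ASV10: it sits inside ((ASV46,((ASV8,ASV37),ASV3)),ASV10).
Tracing ASV44: it sits inside (ASV4,ASV44).
The smallest clade enclosing both is (((ASV46,((ASV8,ASV37),ASV3)),ASV10),((ASV4,ASV44),ASV27)); the answer is its 8 terminal taxa in alphabetical order.

ASV10, ASV27, ASV3, ASV37, ASV4, ASV44, ASV46, ASV8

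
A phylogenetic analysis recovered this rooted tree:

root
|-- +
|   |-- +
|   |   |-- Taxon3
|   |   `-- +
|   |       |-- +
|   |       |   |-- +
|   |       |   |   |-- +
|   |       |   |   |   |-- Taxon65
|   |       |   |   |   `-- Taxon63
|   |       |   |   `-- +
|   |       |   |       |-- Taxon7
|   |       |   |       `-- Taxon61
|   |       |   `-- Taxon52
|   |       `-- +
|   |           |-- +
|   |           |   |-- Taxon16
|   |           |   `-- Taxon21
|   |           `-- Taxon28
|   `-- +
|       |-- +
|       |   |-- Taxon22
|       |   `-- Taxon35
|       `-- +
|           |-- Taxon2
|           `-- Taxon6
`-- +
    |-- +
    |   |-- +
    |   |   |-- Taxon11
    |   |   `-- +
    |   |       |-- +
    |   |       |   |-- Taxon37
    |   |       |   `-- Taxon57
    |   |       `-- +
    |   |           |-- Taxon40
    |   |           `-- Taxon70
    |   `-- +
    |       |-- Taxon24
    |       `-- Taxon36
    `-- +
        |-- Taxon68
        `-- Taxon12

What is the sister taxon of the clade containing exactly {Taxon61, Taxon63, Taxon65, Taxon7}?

Taxon52

The clade containing exactly {Taxon61, Taxon63, Taxon65, Taxon7} attaches to the tree at the node subtending (((Taxon65,Taxon63),(Taxon7,Taxon61)),Taxon52).
The other lineage descending from that same node — the sister group — is the single tip Taxon52.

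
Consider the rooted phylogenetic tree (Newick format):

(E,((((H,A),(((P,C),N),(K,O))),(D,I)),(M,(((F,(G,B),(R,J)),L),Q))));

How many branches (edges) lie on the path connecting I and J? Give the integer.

The MRCA of I and J is the node subtending ((((H,A),(((P,C),N),(K,O))),(D,I)),(M,(((F,(G,B),(R,J)),L),Q))).
From I up to that node: 3 branches. From J up to the same node: 6 branches. Total: 3 + 6 = 9.

9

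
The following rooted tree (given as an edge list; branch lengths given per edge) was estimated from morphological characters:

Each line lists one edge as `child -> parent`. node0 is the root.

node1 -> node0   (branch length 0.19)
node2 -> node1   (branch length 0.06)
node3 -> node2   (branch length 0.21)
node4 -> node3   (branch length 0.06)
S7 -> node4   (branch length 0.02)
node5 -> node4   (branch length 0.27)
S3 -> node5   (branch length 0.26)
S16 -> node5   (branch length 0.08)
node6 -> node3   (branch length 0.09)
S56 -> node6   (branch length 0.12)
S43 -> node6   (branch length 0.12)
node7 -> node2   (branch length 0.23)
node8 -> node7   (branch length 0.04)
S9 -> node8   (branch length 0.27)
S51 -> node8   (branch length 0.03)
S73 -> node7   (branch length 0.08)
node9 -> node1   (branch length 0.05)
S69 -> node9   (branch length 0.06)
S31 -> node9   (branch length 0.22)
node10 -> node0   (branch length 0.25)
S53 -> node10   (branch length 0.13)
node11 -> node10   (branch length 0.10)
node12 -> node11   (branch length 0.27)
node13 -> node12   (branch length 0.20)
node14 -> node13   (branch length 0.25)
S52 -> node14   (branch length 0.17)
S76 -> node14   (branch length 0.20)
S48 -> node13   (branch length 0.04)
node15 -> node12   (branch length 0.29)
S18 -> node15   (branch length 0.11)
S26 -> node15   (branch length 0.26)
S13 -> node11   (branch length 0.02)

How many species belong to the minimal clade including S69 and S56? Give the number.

10

The MRCA of S69 and S56 is the node subtending ((((S7,(S3,S16)),(S56,S43)),((S9,S51),S73)),(S69,S31)).
That clade contains 10 terminal taxa: S16, S3, S31, S43, S51, S56, S69, S7, S73, S9.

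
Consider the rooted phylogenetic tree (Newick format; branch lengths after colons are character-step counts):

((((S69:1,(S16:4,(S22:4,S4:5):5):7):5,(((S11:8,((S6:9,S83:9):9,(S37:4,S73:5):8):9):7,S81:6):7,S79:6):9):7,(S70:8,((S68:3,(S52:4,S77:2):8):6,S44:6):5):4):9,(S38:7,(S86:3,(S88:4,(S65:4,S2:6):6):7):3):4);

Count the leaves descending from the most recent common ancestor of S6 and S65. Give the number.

The MRCA of S6 and S65 is the root, so the clade is the entire tree.
That clade contains 21 terminal taxa: S11, S16, S2, S22, S37, S38, S4, S44, S52, S6, S65, S68, S69, S70, S73, S77, S79, S81, S83, S86, S88.

21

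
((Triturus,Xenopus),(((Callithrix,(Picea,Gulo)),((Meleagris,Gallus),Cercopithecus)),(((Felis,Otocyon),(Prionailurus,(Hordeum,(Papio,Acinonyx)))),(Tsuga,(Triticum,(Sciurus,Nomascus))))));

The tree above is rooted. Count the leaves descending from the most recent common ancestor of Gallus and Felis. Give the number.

The MRCA of Gallus and Felis is the node subtending (((Callithrix,(Picea,Gulo)),((Meleagris,Gallus),Cercopithecus)),(((Felis,Otocyon),(Prionailurus,(Hordeum,(Papio,Acinonyx)))),(Tsuga,(Triticum,(Sciurus,Nomascus))))).
That clade contains 16 terminal taxa: Acinonyx, Callithrix, Cercopithecus, Felis, Gallus, Gulo, Hordeum, Meleagris, Nomascus, Otocyon, Papio, Picea, Prionailurus, Sciurus, Triticum, Tsuga.

16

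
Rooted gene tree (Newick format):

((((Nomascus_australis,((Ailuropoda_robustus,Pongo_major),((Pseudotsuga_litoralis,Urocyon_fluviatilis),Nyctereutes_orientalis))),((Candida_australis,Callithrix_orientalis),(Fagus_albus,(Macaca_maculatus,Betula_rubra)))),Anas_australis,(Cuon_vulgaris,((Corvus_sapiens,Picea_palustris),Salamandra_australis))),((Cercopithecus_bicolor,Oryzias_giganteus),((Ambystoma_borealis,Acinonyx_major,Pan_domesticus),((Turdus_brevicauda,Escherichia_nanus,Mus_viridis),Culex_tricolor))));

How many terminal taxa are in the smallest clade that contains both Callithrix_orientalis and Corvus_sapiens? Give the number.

The MRCA of Callithrix_orientalis and Corvus_sapiens is the node subtending (((Nomascus_australis,((Ailuropoda_robustus,Pongo_major),((Pseudotsuga_litoralis,Urocyon_fluviatilis),Nyctereutes_orientalis))),((Candida_australis,Callithrix_orientalis),(Fagus_albus,(Macaca_maculatus,Betula_rubra)))),Anas_australis,(Cuon_vulgaris,((Corvus_sapiens,Picea_palustris),Salamandra_australis))).
That clade contains 16 terminal taxa: Ailuropoda_robustus, Anas_australis, Betula_rubra, Callithrix_orientalis, Candida_australis, Corvus_sapiens, Cuon_vulgaris, Fagus_albus, Macaca_maculatus, Nomascus_australis, Nyctereutes_orientalis, Picea_palustris, Pongo_major, Pseudotsuga_litoralis, Salamandra_australis, Urocyon_fluviatilis.

16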